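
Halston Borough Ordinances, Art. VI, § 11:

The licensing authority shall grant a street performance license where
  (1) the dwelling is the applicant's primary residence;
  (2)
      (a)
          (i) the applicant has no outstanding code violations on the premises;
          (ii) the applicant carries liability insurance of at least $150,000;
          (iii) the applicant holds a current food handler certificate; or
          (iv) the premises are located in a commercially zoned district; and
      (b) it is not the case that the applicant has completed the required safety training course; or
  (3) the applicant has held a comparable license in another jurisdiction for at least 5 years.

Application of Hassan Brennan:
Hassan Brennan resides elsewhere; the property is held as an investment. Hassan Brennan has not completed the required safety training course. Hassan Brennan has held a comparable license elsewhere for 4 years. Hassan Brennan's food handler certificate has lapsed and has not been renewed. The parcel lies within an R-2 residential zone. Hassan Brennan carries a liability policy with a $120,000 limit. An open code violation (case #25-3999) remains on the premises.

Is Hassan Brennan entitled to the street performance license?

No — denied.

(1) primary residence — not satisfied.
(i) no code violations — fails.
(ii) insurance ≥ $150,000 — fails.
(iii) food handler cert. — not satisfied.
(iv) commercially zoned — fails.
So (a) is not satisfied (F OR F OR F OR F).
(b) not (safety training) — holds.
So (2) is not satisfied (F AND T).
(3) prior license ≥ 5 yr — not met.
Overall: F OR F OR F → false.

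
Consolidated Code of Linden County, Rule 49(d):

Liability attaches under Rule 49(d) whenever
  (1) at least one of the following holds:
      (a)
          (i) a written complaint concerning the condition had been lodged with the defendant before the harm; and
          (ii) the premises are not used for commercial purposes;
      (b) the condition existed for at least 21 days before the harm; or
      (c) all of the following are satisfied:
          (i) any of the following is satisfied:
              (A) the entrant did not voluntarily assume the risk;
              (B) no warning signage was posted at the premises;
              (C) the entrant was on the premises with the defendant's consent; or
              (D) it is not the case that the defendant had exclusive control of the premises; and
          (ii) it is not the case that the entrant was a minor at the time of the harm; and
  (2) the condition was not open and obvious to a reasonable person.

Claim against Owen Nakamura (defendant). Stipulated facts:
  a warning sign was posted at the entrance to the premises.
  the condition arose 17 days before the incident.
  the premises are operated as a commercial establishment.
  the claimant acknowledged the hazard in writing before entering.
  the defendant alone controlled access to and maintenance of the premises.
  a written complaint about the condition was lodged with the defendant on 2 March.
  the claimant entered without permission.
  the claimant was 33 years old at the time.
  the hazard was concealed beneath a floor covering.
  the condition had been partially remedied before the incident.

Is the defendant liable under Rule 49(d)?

No — not liable.

(i) complaint lodged — satisfied.
(ii) not (commercial use) — fails.
So (a) is not satisfied (T AND F).
(b) condition ≥21 days old — not satisfied.
(A) no assumed risk — not satisfied.
(B) no signage posted — fails.
(C) consent to enter — not satisfied.
(D) not (exclusive control) — not satisfied.
(i): F OR F OR F OR F → false.
(ii) not (entrant a minor) — met.
(c) = F AND T = false.
(1): F OR F OR F → false.
(2) not open/obvious — satisfied.
So Overall is not satisfied (F AND T).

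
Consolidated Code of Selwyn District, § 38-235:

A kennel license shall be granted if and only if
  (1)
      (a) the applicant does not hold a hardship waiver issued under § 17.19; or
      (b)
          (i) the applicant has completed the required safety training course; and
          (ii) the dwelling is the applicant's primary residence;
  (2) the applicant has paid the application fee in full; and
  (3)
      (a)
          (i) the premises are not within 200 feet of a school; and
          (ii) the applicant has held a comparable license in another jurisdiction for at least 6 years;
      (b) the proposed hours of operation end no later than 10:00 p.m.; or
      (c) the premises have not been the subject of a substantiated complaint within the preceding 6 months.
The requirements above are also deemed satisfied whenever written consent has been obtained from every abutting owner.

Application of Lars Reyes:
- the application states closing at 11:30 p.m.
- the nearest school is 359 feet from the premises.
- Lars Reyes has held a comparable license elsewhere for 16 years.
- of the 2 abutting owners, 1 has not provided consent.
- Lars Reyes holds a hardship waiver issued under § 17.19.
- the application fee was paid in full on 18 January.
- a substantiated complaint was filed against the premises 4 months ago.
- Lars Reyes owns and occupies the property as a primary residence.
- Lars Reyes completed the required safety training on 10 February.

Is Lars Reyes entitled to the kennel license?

Yes — granted.

(a) not (hardship waiver) — fails.
(i) safety training — met.
(ii) primary residence — satisfied.
So (b) is satisfied (T AND T).
(1): F OR T → true.
(2) fee paid — satisfied.
(i) ≥200 ft from school — satisfied.
(ii) prior license ≥ 6 yr — satisfied.
So (a) is satisfied (T AND T).
(b) closes by 10 p.m. — not met.
(c) no complaint in 6 mo. — fails.
So (3) is satisfied (T OR F OR F).
So Overall is satisfied (T AND T AND T).
Exception (all abutters consent) — not satisfied.
Result: main true OR exception false → true.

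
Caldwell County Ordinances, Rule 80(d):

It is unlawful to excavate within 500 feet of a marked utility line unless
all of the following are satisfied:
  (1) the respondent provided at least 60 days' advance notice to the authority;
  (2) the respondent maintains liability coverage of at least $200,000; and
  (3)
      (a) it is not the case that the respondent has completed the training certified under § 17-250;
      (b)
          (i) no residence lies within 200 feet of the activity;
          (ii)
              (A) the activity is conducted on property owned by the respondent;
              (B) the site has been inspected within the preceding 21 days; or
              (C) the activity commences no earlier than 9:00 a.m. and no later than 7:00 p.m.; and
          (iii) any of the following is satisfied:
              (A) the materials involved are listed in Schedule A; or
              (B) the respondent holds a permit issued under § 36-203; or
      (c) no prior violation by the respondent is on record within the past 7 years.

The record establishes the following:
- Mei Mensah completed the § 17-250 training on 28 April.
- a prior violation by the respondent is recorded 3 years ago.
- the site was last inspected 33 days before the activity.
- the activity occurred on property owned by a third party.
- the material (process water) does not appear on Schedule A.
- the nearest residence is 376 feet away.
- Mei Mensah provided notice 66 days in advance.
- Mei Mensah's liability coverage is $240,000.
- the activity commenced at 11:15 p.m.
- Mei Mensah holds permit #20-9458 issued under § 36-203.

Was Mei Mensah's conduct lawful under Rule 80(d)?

(1) ≥60 days' notice — satisfied.
(2) coverage ≥ $200,000 — met.
(a) not (training certified) — fails.
(i) no residence in 200 ft — holds.
(A) own property — fails.
(B) site inspected — not met.
(C) start within hours — not satisfied.
So (ii) is not satisfied (F OR F OR F).
(A) Schedule A material — not met.
(B) holds permit — met.
(iii) = F OR T = true.
So (b) is not satisfied (T AND F AND T).
(c) no prior violation — not satisfied.
So (3) is not satisfied (F OR F OR F).
Overall = T AND T AND F = false.

No — unlawful.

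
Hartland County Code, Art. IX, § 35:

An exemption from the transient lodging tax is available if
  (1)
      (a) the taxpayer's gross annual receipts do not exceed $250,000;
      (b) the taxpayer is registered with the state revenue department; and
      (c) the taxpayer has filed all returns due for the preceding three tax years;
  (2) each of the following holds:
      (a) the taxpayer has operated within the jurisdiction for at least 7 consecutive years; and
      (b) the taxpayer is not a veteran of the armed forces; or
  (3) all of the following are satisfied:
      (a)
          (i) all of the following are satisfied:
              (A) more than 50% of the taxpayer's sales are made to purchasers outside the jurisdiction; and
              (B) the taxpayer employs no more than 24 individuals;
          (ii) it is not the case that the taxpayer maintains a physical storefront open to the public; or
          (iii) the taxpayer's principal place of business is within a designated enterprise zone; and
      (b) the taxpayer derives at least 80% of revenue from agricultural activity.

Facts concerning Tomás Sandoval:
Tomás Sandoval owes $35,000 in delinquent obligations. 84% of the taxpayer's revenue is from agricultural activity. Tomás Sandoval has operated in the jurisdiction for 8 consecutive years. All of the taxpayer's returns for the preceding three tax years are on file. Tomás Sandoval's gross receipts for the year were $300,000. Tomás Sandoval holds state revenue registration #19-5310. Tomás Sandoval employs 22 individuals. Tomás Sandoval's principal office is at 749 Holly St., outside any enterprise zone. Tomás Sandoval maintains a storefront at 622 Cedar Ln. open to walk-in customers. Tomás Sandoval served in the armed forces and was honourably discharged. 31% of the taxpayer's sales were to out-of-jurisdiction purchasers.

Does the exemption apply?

No — not exempt.

(a) receipts ≤ $250,000 — not met.
(b) state-registered — satisfied.
(c) returns current — holds.
(1): F AND T AND T → false.
(a) ≥ 7 yrs in jurisdiction — satisfied.
(b) not (veteran) — fails.
(2): T AND F → false.
(A) >50% out-of-jur. sales — fails.
(B) ≤ 24 employees — satisfied.
So (i) is not satisfied (F AND T).
(ii) not (has storefront) — not satisfied.
(iii) in enterprise zone — not met.
(a) = F OR F OR F = false.
(b) ≥80% agricultural — met.
(3) = F AND T = false.
Overall: F OR F OR F → false.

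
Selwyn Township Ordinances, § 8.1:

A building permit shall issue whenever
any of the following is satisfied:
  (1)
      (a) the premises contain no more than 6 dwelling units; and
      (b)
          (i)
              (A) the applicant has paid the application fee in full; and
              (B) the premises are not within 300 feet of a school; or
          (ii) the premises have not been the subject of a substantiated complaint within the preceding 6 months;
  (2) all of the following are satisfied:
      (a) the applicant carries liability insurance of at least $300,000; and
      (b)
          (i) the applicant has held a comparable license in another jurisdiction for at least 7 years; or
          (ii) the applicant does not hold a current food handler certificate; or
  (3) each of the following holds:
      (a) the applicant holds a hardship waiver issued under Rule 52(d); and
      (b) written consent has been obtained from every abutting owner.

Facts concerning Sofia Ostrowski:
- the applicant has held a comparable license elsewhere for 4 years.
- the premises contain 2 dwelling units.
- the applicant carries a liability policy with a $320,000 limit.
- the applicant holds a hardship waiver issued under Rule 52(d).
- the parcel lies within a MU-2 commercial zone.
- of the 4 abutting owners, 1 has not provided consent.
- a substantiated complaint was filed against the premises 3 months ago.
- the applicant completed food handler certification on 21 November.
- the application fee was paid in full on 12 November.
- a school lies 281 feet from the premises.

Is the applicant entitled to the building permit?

No — denied.

(a) ≤ 6 units — satisfied.
(A) fee paid — satisfied.
(B) ≥300 ft from school — fails.
So (i) is not satisfied (T AND F).
(ii) no complaint in 6 mo. — not satisfied.
(b) = F OR F = false.
(1): T AND F → false.
(a) insurance ≥ $300,000 — satisfied.
(i) prior license ≥ 7 yr — not satisfied.
(ii) not (food handler cert.) — fails.
(b) = F OR F = false.
(2) = T AND F = false.
(a) hardship waiver — satisfied.
(b) all abutters consent — not satisfied.
(3) = T AND F = false.
So Overall is not satisfied (F OR F OR F).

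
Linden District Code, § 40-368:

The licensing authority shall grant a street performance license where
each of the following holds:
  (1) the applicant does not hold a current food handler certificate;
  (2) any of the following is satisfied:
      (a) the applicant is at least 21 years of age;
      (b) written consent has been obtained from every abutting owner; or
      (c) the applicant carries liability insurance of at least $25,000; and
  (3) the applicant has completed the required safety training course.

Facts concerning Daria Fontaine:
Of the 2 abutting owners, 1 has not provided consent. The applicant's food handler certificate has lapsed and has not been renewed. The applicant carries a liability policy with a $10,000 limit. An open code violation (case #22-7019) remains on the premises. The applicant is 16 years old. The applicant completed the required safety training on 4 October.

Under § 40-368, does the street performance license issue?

No — denied.

(1) not (food handler cert.) — holds.
(a) age ≥ 21 — not met.
(b) all abutters consent — not satisfied.
(c) insurance ≥ $25,000 — fails.
(2): F OR F OR F → false.
(3) safety training — holds.
Overall = T AND F AND T = false.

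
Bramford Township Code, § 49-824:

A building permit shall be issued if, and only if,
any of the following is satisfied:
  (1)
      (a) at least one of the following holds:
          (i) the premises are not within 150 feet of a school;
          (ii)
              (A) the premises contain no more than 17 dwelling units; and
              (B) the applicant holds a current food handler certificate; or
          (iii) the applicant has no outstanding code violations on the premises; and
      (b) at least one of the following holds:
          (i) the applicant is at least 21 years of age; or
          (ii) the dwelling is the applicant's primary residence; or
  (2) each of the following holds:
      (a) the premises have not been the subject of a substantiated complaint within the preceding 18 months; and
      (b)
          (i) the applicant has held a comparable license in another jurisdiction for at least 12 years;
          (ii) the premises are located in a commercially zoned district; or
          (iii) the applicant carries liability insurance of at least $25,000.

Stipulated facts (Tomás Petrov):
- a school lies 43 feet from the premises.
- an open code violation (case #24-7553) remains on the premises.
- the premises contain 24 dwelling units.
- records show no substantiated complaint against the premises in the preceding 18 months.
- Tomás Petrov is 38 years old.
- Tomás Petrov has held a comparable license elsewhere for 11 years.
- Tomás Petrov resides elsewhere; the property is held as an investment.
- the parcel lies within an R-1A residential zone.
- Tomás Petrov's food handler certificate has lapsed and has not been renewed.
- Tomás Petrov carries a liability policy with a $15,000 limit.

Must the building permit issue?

(i) ≥150 ft from school — fails.
(A) ≤ 17 units — not satisfied.
(B) food handler cert. — fails.
So (ii) is not satisfied (F AND F).
(iii) no code violations — not met.
(a) = F OR F OR F = false.
(i) age ≥ 21 — holds.
(ii) primary residence — not met.
(b): T OR F → true.
(1) = F AND T = false.
(a) no complaint in 18 mo. — met.
(i) prior license ≥ 12 yr — fails.
(ii) commercially zoned — not met.
(iii) insurance ≥ $25,000 — not met.
So (b) is not satisfied (F OR F OR F).
(2) = T AND F = false.
Overall = F OR F = false.

No — denied.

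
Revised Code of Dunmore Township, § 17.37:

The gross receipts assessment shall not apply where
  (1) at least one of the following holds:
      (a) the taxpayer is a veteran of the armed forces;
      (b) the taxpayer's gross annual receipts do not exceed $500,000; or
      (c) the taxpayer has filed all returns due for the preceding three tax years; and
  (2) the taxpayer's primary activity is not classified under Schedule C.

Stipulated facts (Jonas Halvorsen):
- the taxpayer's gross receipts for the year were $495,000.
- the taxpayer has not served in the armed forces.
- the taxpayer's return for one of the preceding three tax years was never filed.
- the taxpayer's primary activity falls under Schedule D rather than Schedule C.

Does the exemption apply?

Yes — exempt.

(a) veteran — not met.
(b) receipts ≤ $500,000 — holds.
(c) returns current — fails.
So (1) is satisfied (F OR T OR F).
(2) not (Schedule C activity) — met.
Overall = T AND T = true.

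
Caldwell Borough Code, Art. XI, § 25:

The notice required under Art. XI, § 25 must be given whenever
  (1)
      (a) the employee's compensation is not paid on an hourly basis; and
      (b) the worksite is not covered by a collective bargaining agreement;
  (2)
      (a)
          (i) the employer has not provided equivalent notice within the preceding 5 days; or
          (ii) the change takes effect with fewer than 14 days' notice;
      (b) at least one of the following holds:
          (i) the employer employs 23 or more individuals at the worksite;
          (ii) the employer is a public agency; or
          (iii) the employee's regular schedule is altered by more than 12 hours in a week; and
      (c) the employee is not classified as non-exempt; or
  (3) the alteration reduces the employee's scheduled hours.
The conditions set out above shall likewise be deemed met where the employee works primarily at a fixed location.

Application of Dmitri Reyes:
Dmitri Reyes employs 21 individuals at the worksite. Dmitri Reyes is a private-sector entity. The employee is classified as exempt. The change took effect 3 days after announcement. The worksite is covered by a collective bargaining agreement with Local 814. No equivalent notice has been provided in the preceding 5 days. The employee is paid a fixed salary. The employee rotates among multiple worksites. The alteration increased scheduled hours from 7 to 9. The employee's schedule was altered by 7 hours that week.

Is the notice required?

(a) not (hourly-paid) — holds.
(b) no CBA — fails.
(1) = T AND F = false.
(i) no recent notice — met.
(ii) < 14 days' notice — satisfied.
(a): T OR T → true.
(i) ≥ 23 at site — not satisfied.
(ii) public agency — not met.
(iii) schedule shift > 12h — not satisfied.
So (b) is not satisfied (F OR F OR F).
(c) not (non-exempt) — holds.
(2): T AND F AND T → false.
(3) hours reduced — not met.
Overall = F OR F OR F = false.
Exception (fixed location) — not satisfied.
Result: main false OR exception false → false.

No — not required.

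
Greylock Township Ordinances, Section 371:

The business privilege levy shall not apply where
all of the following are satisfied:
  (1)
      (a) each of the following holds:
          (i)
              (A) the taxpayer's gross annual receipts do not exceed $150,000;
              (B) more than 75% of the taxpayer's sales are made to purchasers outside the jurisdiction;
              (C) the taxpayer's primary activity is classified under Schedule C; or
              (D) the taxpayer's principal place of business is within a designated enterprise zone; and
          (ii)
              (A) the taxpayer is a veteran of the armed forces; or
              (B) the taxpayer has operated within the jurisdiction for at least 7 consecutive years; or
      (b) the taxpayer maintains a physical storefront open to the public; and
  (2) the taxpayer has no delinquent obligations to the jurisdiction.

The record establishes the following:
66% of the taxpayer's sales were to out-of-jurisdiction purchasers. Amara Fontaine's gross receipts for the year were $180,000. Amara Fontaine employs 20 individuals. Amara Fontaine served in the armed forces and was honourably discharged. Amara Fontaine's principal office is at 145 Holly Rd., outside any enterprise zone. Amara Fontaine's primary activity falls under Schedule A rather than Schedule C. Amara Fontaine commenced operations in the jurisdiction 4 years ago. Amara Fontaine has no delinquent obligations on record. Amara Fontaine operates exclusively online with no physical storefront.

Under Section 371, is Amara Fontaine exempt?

No — not exempt.

(A) receipts ≤ $150,000 — not satisfied.
(B) >75% out-of-jur. sales — not met.
(C) Schedule C activity — fails.
(D) in enterprise zone — not met.
(i) = F OR F OR F OR F = false.
(A) veteran — met.
(B) ≥ 7 yrs in jurisdiction — not met.
(ii) = T OR F = true.
So (a) is not satisfied (F AND T).
(b) has storefront — not met.
So (1) is not satisfied (F OR F).
(2) no delinquency — holds.
Overall: F AND T → false.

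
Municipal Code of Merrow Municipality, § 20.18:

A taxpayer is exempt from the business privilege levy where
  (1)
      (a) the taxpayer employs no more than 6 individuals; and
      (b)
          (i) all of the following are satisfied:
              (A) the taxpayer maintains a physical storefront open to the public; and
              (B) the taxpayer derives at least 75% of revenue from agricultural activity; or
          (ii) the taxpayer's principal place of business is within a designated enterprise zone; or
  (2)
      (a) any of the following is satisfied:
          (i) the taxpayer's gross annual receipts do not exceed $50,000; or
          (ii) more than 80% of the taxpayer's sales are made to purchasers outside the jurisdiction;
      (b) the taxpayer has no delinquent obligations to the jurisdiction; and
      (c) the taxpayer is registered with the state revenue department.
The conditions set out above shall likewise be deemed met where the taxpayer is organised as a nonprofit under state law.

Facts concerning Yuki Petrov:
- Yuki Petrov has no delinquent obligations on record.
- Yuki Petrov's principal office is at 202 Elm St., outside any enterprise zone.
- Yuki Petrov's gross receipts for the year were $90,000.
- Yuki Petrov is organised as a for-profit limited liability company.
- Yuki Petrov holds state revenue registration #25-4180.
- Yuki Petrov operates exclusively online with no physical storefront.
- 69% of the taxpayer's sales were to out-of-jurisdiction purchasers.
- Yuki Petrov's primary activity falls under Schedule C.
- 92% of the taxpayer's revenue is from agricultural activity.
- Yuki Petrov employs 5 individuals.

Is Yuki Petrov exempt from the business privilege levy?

(a) ≤ 6 employees — satisfied.
(A) has storefront — not met.
(B) ≥75% agricultural — met.
(i) = F AND T = false.
(ii) in enterprise zone — not met.
(b): F OR F → false.
So (1) is not satisfied (T AND F).
(i) receipts ≤ $50,000 — not satisfied.
(ii) >80% out-of-jur. sales — not satisfied.
(a): F OR F → false.
(b) no delinquency — holds.
(c) state-registered — holds.
(2) = F AND T AND T = false.
Overall: F OR F → false.
Exception (nonprofit) — not satisfied.
Result: main false OR exception false → false.

No — not exempt.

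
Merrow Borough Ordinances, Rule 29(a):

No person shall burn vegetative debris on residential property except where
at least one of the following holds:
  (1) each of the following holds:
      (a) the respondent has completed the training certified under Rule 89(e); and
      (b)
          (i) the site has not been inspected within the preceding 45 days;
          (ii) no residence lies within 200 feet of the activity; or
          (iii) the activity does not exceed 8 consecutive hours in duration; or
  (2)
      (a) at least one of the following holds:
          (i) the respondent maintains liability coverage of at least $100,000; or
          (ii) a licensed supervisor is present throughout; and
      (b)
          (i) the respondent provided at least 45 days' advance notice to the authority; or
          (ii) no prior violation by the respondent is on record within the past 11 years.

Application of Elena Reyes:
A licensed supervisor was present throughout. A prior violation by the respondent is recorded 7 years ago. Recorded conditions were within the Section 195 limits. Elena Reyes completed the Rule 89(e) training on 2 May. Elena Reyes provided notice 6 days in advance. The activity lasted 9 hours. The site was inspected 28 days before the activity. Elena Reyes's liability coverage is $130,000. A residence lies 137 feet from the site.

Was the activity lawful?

No — unlawful.

(a) training certified — satisfied.
(i) not (site inspected) — fails.
(ii) no residence in 200 ft — not satisfied.
(iii) ≤ 8 hrs duration — not met.
(b) = F OR F OR F = false.
(1) = T AND F = false.
(i) coverage ≥ $100,000 — met.
(ii) supervisor present — met.
So (a) is satisfied (T OR T).
(i) ≥45 days' notice — fails.
(ii) no prior violation — not satisfied.
(b): F OR F → false.
(2): T AND F → false.
Overall: F OR F → false.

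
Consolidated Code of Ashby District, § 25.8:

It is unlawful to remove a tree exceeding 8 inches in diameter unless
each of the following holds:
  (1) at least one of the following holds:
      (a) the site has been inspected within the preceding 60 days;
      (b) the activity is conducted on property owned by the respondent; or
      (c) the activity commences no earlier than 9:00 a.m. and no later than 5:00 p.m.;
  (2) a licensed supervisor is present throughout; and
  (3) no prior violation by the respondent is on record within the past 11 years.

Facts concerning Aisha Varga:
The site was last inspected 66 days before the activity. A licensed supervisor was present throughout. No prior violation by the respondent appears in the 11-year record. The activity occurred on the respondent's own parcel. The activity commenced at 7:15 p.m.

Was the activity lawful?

(a) site inspected — not satisfied.
(b) own property — holds.
(c) start within hours — not met.
So (1) is satisfied (F OR T OR F).
(2) supervisor present — met.
(3) no prior violation — met.
So Overall is satisfied (T AND T AND T).

Yes — lawful.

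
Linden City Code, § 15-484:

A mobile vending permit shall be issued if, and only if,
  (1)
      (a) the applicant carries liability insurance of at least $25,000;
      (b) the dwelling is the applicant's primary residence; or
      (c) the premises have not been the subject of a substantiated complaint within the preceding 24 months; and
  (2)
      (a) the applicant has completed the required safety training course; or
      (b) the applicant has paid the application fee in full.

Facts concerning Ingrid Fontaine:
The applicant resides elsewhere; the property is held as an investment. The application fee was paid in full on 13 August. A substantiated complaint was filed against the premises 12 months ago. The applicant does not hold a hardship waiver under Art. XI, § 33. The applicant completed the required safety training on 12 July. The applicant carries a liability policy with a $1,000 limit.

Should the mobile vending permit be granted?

(a) insurance ≥ $25,000 — not met.
(b) primary residence — not satisfied.
(c) no complaint in 24 mo. — not met.
So (1) is not satisfied (F OR F OR F).
(a) safety training — met.
(b) fee paid — met.
So (2) is satisfied (T OR T).
Overall = F AND T = false.

No — denied.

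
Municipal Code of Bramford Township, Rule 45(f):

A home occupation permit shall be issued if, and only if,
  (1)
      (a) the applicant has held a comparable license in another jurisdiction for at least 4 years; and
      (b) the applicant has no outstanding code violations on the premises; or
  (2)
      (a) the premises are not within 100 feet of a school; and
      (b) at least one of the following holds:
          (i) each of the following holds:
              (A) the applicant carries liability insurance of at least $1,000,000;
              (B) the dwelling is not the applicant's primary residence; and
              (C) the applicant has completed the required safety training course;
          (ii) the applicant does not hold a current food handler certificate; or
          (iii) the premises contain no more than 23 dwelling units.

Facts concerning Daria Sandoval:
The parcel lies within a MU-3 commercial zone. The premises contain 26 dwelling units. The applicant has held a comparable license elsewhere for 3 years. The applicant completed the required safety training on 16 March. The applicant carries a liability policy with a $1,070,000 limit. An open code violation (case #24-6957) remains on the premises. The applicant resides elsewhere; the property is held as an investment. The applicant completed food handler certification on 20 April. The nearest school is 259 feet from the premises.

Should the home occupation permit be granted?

Yes — granted.

(a) prior license ≥ 4 yr — not satisfied.
(b) no code violations — not satisfied.
(1) = F AND F = false.
(a) ≥100 ft from school — satisfied.
(A) insurance ≥ $1,000,000 — holds.
(B) not (primary residence) — satisfied.
(C) safety training — met.
So (i) is satisfied (T AND T AND T).
(ii) not (food handler cert.) — not met.
(iii) ≤ 23 units — not satisfied.
So (b) is satisfied (T OR F OR F).
(2) = T AND T = true.
Overall = F OR T = true.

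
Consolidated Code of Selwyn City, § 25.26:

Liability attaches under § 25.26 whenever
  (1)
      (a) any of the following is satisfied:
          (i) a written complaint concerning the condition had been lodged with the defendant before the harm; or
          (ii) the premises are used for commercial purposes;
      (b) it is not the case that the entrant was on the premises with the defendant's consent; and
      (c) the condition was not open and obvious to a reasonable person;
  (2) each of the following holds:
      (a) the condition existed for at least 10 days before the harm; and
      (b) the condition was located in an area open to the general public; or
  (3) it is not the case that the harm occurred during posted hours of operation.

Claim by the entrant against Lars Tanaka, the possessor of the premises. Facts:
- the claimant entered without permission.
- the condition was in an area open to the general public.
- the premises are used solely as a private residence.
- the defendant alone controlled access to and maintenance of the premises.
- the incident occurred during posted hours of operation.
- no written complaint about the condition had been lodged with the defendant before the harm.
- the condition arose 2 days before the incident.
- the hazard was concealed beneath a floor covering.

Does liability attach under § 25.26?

No — not liable.

(i) complaint lodged — not met.
(ii) commercial use — not satisfied.
(a): F OR F → false.
(b) not (consent to enter) — met.
(c) not open/obvious — holds.
(1): F AND T AND T → false.
(a) condition ≥10 days old — fails.
(b) public area — holds.
(2): F AND T → false.
(3) not (during posted hours) — not met.
Overall = F OR F OR F = false.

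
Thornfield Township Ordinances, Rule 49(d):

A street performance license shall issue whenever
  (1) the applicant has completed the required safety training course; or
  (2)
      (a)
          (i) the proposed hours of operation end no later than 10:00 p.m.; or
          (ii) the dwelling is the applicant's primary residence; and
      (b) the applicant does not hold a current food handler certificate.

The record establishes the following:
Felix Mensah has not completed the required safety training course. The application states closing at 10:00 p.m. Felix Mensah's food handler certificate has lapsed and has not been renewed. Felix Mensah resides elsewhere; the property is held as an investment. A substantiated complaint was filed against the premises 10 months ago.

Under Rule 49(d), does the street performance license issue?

(1) safety training — not satisfied.
(i) closes by 10 p.m. — met.
(ii) primary residence — not met.
(a): T OR F → true.
(b) not (food handler cert.) — holds.
(2) = T AND T = true.
So Overall is satisfied (F OR T).

Yes — granted.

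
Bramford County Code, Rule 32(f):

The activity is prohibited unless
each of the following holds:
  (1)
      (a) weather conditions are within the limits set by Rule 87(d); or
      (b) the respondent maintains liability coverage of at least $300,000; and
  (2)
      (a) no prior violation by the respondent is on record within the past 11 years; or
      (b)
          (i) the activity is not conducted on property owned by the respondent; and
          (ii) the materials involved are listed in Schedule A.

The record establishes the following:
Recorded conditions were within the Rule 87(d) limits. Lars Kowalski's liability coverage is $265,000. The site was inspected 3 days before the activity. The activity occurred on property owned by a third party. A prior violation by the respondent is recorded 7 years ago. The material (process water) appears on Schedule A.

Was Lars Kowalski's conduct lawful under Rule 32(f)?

(a) weather ok — met.
(b) coverage ≥ $300,000 — not met.
So (1) is satisfied (T OR F).
(a) no prior violation — not met.
(i) not (own property) — satisfied.
(ii) Schedule A material — holds.
So (b) is satisfied (T AND T).
(2) = F OR T = true.
Overall = T AND T = true.

Yes — lawful.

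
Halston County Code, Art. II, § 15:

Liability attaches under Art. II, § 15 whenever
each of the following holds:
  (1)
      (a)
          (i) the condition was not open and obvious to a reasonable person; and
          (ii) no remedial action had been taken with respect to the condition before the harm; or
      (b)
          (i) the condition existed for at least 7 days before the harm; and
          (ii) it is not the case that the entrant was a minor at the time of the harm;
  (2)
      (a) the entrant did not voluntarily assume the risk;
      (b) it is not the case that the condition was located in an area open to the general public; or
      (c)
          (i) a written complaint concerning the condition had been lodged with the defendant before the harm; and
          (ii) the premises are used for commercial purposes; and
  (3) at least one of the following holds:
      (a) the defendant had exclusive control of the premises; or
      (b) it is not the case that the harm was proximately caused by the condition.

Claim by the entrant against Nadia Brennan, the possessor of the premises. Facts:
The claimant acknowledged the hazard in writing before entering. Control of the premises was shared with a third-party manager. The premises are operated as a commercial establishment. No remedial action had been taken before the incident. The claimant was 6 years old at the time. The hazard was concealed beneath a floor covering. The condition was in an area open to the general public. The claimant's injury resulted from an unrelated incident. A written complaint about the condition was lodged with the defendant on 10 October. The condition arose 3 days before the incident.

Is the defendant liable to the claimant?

Yes — liable.

(i) not open/obvious — met.
(ii) no remedial action — satisfied.
(a): T AND T → true.
(i) condition ≥7 days old — fails.
(ii) not (entrant a minor) — fails.
(b): F AND F → false.
(1): T OR F → true.
(a) no assumed risk — not met.
(b) not (public area) — not satisfied.
(i) complaint lodged — satisfied.
(ii) commercial use — holds.
So (c) is satisfied (T AND T).
(2): F OR F OR T → true.
(a) exclusive control — fails.
(b) not (proximate cause) — holds.
(3) = F OR T = true.
Overall: T AND T AND T → true.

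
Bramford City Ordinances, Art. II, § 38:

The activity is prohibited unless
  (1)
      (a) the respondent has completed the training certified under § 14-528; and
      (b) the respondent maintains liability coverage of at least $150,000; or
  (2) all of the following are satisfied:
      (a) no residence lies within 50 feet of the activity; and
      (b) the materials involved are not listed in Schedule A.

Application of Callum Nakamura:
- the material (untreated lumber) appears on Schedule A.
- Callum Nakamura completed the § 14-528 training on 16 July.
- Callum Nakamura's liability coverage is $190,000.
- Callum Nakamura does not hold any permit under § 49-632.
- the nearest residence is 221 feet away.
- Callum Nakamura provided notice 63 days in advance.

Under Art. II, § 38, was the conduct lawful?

(a) training certified — met.
(b) coverage ≥ $150,000 — satisfied.
(1) = T AND T = true.
(a) no residence in 50 ft — satisfied.
(b) not (Schedule A material) — fails.
(2): T AND F → false.
Overall: T OR F → true.

Yes — lawful.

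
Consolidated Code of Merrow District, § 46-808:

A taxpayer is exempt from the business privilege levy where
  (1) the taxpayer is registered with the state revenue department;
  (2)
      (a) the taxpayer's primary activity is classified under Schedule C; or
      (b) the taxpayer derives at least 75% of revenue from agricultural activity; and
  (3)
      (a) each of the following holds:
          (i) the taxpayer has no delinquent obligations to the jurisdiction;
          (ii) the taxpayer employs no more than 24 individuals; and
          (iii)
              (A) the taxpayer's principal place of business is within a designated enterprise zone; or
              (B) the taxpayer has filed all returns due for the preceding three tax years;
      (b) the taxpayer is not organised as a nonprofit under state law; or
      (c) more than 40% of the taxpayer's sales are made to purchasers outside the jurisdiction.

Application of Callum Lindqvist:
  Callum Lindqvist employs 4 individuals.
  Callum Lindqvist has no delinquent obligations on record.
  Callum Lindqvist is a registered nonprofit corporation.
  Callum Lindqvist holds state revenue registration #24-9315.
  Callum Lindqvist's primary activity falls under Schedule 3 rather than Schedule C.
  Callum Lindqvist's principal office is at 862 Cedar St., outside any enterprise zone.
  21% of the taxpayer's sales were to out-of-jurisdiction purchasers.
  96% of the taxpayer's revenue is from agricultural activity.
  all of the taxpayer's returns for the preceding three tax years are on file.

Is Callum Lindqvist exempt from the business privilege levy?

(1) state-registered — satisfied.
(a) Schedule C activity — fails.
(b) ≥75% agricultural — satisfied.
(2): F OR T → true.
(i) no delinquency — met.
(ii) ≤ 24 employees — satisfied.
(A) in enterprise zone — not met.
(B) returns current — satisfied.
So (iii) is satisfied (F OR T).
(a) = T AND T AND T = true.
(b) not (nonprofit) — not met.
(c) >40% out-of-jur. sales — not met.
(3): T OR F OR F → true.
Overall: T AND T AND T → true.

Yes — exempt.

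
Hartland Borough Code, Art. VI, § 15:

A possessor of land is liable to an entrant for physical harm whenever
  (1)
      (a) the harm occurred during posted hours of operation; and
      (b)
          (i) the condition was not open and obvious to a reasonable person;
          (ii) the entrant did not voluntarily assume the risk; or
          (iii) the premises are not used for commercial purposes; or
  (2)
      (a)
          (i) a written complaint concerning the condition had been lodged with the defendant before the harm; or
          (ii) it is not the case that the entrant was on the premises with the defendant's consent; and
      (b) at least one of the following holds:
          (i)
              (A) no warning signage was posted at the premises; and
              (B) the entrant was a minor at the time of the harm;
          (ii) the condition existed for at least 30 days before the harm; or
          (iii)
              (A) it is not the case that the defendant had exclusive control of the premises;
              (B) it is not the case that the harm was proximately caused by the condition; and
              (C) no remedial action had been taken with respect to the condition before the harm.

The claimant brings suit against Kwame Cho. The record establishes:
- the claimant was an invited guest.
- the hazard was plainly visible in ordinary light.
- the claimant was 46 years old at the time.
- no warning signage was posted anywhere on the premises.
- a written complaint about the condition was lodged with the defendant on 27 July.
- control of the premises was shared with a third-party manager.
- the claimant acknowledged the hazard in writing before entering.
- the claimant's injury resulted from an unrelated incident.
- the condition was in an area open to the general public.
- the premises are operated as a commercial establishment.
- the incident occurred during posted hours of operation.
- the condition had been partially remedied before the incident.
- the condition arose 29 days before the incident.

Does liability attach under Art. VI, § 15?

No — not liable.

(a) during posted hours — met.
(i) not open/obvious — not met.
(ii) no assumed risk — fails.
(iii) not (commercial use) — not satisfied.
(b) = F OR F OR F = false.
(1) = T AND F = false.
(i) complaint lodged — satisfied.
(ii) not (consent to enter) — not satisfied.
(a): T OR F → true.
(A) no signage posted — holds.
(B) entrant a minor — fails.
(i) = T AND F = false.
(ii) condition ≥30 days old — fails.
(A) not (exclusive control) — holds.
(B) not (proximate cause) — holds.
(C) no remedial action — fails.
(iii) = T AND T AND F = false.
(b): F OR F OR F → false.
(2) = T AND F = false.
So Overall is not satisfied (F OR F).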